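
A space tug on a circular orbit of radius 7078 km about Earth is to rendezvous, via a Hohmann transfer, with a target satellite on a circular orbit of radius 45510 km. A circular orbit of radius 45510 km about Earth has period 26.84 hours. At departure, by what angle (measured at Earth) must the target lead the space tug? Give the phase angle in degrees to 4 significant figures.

φ = 101.0°

From Kepler's third law T² = 4π²r³/μ at r = 45510 km, T = 26.84 hours = 26.84 × 3600 s = 96624 s: μ = 4π²r³/T² = 3.98575×10^5 km³/s².
The Hohmann ellipse has a_t = (r₁ + r₂)/2 = 26294 km.
The half-period of the transfer ellipse is t = π√(a_t³/μ) = 21216.8 s.
The target's mean motion on its circular orbit is ω₂ = √(μ/r₂³) = 6.50272×10^-5 rad/s.
Angle swept by the target during transfer: ω₂·t = 1.37967 rad = 79.049°.
The space tug traverses 180° on the transfer ellipse, so the target must lead by 180° − 79.049° = 101.0°.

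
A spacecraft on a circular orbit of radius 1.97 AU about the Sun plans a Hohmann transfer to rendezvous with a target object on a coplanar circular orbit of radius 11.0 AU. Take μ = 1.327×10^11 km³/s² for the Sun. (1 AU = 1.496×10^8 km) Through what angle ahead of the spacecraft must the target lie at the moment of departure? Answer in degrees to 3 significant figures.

In km: r₁ = 1.97 × 1.496×10^8 = 2.94712×10^8 km; r₂ = 11.0 × 1.496×10^8 = 1.6456×10^9 km.
Transfer-ellipse semi-major axis a_t = (r₁ + r₂)/2 = (2.94712×10^8 + 1.6456×10^9)/2 = 9.70156×10^8 km.
Transfer time t = π√(a_t³/μ) = 2.606×10^8 s.
The target's mean motion on its circular orbit is ω₂ = √(μ/r₂³) = 5.457×10^-9 rad/s.
Angle swept by the target during transfer: ω₂·t = 1.4221 rad = 81.48°.
The spacecraft traverses 180° on the transfer ellipse, so the target must lead by 180° − 81.48° = 98.5°.

φ = 98.5°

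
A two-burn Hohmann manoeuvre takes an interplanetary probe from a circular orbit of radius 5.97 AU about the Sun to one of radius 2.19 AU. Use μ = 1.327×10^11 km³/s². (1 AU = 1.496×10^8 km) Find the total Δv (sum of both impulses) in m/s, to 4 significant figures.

Δv = 7478 m/s

In km: r₁ = 5.97 × 1.496×10^8 = 8.93112×10^8 km; r₂ = 2.19 × 1.496×10^8 = 3.27624×10^8 km.
Semi-major axis of the transfer orbit: a_t = (8.93112×10^8 + 3.27624×10^8)/2 = 6.10368×10^8 km.
Circular speed at r₁: v₁ = √(μ/r₁) = √(1.327×10^11/8.93112×10^8) = 12.1894 km/s.
On the transfer ellipse at r₁, vis-viva gives v_a = √[μ(2/r₁ − 1/a_t)] = 8.93047 km/s.
First burn Δv₁ = |v_a − v₁| = 3.259 km/s.
Circular speed at r₂: v₂ = √(μ/r₂) = 20.126 km/s.
Transfer-orbit speed at r₂: v_p = √[μ(2/r₂ − 1/a_t)] = 24.345 km/s.
Second burn Δv₂ = |v₂ − v_p| = 4.219 km/s.
Total Δv = Δv₁ + Δv₂ = 7.478 km/s.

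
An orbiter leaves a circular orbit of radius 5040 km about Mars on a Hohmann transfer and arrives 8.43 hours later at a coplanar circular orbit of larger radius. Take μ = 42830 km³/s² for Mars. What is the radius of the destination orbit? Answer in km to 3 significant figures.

Transfer time t = 8.43 hours = 30348 s, and t = π√(a_t³/μ).
So a_t = (μ t²/π²)^(1/3) = (42830 × (30348)² / π²)^(1/3) = 15870 km.
Since a_t = (r₁ + r₂)/2, r₂ = 2a_t − r₁ = 2×15870 − 5040 = 26700 km.

r₂ = 26700 km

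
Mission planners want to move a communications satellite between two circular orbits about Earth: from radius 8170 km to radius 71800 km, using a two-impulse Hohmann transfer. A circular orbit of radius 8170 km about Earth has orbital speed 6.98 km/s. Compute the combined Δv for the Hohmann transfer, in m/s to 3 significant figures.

Δv = 3660 m/s

From the circular-orbit relation v² = μ/r at r = 8170 km: μ = v²r = (6.98)² × 8170 = 3.98046×10^5 km³/s².
The Hohmann ellipse has a_t = (r₁ + r₂)/2 = 39985 km.
Circular speed at r₁: v₁ = √(μ/r₁) = √(3.98046×10^5/8170) = 6.9800 km/s.
Transfer-orbit speed at r₁ (vis-viva equation): v_p = √[μ(2/r₁ − 1/a_t)] = 9.3534 km/s.
First burn Δv₁ = |v_p − v₁| = 2.3734 km/s.
Circular speed at r₂: v₂ = √(μ/r₂) = 2.3545 km/s.
Transfer-orbit speed at r₂: v_a = √[μ(2/r₂ − 1/a_t)] = 1.0643 km/s.
Second burn Δv₂ = |v₂ − v_a| = 1.2902 km/s.
Total Δv = Δv₁ + Δv₂ = 3.664 km/s.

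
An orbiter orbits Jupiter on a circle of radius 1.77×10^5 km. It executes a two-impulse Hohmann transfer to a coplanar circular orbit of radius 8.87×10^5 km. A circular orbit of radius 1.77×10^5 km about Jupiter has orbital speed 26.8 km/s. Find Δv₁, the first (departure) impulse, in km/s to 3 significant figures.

From the circular-orbit relation v² = μ/r at r = 1.77×10^5 km: μ = v²r = (26.8)² × 1.77×10^5 = 1.27128×10^8 km³/s².
The Hohmann ellipse has a_t = (r₁ + r₂)/2 = 5.320×10^5 km.
Circular speed at r = 1.770×10^5 km: v_c = √(μ/r) = 26.800 km/s.
Vis-viva on the transfer ellipse at r = 1.770×10^5 km gives v_t = √[μ(2/r − 1/a_t)] = 34.605 km/s.
Δv₁ = |v_t − v_c| = |34.605 − 26.800| = 7.805 km/s.

Δv₁ = 7.81 km/s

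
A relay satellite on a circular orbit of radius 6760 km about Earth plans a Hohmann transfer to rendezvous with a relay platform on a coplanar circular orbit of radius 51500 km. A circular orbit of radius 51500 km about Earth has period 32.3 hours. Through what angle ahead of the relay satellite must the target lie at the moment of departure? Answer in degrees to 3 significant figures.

From Kepler's third law T² = 4π²r³/μ at r = 51500 km, T = 32.3 hours = 32.3 × 3600 s = 1.1628×10^5 s: μ = 4π²r³/T² = 3.98815×10^5 km³/s².
The Hohmann ellipse has a_t = (r₁ + r₂)/2 = 29130 km.
Transfer time t = π√(a_t³/μ) = 24733 s.
Target angular speed ω₂ = √(μ/r₂³) = 5.4035×10^-5 rad/s.
Angle swept by the target during transfer: ω₂·t = 1.3364 rad = 76.57°.
The relay satellite traverses 180° on the transfer ellipse, so the target must lead by 180° − 76.57° = 103°.

φ = 103°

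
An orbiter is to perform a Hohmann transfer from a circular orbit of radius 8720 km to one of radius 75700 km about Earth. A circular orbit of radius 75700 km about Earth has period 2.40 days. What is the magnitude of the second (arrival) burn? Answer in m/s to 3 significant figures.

From Kepler's third law T² = 4π²r³/μ at r = 75700 km, T = 2.40 days = 2.40 × 86400 s = 2.0736×10^5 s: μ = 4π²r³/T² = 3.98288×10^5 km³/s².
Transfer-ellipse semi-major axis a_t = (r₁ + r₂)/2 = (8720 + 75700)/2 = 42210 km.
On the circular orbit at r = 75700 km, v_c = √(μ/r) = 2.294 km/s.
Transfer-orbit speed at the same r (vis-viva, a = a_t): v_t = √[μ(2/r − 1/a_t)] = 1.043 km/s.
Δv₂ = |v_t − v_c| = |1.043 − 2.294| = 1.251 km/s.

Δv₂ = 1250 m/s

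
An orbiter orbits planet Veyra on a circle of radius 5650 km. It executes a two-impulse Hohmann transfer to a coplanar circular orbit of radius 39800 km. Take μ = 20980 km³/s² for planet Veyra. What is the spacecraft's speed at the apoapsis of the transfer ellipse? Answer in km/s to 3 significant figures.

v = 0.362 km/s

Semi-major axis of the transfer orbit: a_t = (5650 + 39800)/2 = 22725 km.
The apoapsis of the transfer ellipse is at r = 39800 km.
Applying v² = μ(2/r − 1/a_t): v = 0.3620 km/s.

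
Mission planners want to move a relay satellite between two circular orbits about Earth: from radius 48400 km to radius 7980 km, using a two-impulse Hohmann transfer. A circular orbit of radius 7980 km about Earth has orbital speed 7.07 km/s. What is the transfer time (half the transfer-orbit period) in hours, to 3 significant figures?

t = 6.54 hours

From the circular-orbit relation v² = μ/r at r = 7980 km: μ = v²r = (7.07)² × 7980 = 3.98880×10^5 km³/s².
The Hohmann ellipse has a_t = (r₁ + r₂)/2 = 28190 km.
Transfer time t = π√(a_t³/μ) = π√((28190)³ / 3.98880×10^5) = 23540 s.
Converting: 23540 s ÷ 3600 s/hour = 6.54 hours.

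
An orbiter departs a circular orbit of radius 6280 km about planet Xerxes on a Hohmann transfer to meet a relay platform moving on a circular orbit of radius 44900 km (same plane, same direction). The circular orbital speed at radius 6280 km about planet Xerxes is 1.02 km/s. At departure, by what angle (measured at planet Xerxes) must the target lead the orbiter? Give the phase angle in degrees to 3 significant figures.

From the circular-orbit relation v² = μ/r at r = 6280 km: μ = v²r = (1.02)² × 6280 = 6533.71 km³/s².
Transfer-ellipse semi-major axis a_t = (r₁ + r₂)/2 = (6280 + 44900)/2 = 25590 km.
Transfer time t = π√(a_t³/μ) = 1.591×10^5 s.
The target's mean motion on its circular orbit is ω₂ = √(μ/r₂³) = 8.496×10^-6 rad/s.
Angle swept by the target during transfer: ω₂·t = 1.3517 rad = 77.45°.
The orbiter traverses 180° on the transfer ellipse, so the target must lead by 180° − 77.45° = 103°.

φ = 103°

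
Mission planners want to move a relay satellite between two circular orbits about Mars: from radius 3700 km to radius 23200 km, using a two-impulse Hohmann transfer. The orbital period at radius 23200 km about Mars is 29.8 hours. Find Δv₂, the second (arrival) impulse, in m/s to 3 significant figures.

From Kepler's third law T² = 4π²r³/μ at r = 23200 km, T = 29.8 hours = 29.8 × 3600 s = 1.0728×10^5 s: μ = 4π²r³/T² = 42833.8 km³/s².
Transfer-ellipse semi-major axis a_t = (r₁ + r₂)/2 = (3700 + 23200)/2 = 13450 km.
On the circular orbit at r = 23200 km, v_c = √(μ/r) = 1.3588 km/s.
Transfer-orbit speed at the same r (vis-viva, a = a_t): v_t = √[μ(2/r − 1/a_t)] = 0.71267 km/s.
Δv₂ = |v_t − v_c| = |0.71267 − 1.3588| = 0.6461 km/s.

Δv₂ = 646 m/s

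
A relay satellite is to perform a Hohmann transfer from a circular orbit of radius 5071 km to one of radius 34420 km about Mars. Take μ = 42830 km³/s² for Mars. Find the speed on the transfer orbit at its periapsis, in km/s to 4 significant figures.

Transfer-ellipse semi-major axis a_t = (r₁ + r₂)/2 = (5071 + 34420)/2 = 19745.5 km.
The periapsis of the transfer ellipse is at r = 5071 km.
Vis-viva: v = √[μ(2/r − 1/a_t)] = √[42830 × (2/5071 − 1/19745.5)] = 3.837 km/s.

v = 3.837 km/s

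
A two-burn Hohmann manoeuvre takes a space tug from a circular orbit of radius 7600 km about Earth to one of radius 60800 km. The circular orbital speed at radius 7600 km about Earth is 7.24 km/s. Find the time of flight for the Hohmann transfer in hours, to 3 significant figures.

From the circular-orbit relation v² = μ/r at r = 7600 km: μ = v²r = (7.24)² × 7600 = 3.98374×10^5 km³/s².
The Hohmann ellipse has a_t = (r₁ + r₂)/2 = 34200 km.
By Kepler's third law the transfer-orbit period is T = 2π√(a_t³/μ), so t = T/2 = 31480 s.
Converting: 31480 s ÷ 3600 s/hour = 8.74 hours.

t = 8.74 hours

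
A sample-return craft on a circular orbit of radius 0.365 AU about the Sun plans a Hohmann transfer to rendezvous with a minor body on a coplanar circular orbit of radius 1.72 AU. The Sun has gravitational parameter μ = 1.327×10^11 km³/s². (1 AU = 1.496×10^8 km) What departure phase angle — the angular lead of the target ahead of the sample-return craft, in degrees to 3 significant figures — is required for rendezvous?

φ = 95.1°

In km: r₁ = 0.365 × 1.496×10^8 = 5.4604×10^7 km; r₂ = 1.72 × 1.496×10^8 = 2.57312×10^8 km.
Semi-major axis of the transfer orbit: a_t = (5.4604×10^7 + 2.57312×10^8)/2 = 1.55958×10^8 km.
The half-period of the transfer ellipse is t = π√(a_t³/μ) = 1.6797×10^7 s.
Target angular speed ω₂ = √(μ/r₂³) = 8.8256×10^-8 rad/s.
Angle swept by the target during transfer: ω₂·t = 1.4824 rad = 84.94°.
Arrival is 180° from departure on the ellipse, so φ = 180° − 84.94° = 95.1°.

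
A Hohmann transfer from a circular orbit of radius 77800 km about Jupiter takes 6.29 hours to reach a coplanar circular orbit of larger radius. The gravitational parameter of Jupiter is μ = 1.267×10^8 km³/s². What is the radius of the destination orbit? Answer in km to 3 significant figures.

r₂ = 2.97×10^5 km

Transfer time t = 6.29 hours = 22644 s, and t = π√(a_t³/μ).
So a_t = (μ t²/π²)^(1/3) = (1.267×10^8 × (22644)² / π²)^(1/3) = 1.8741×10^5 km.
Since a_t = (r₁ + r₂)/2, r₂ = 2a_t − r₁ = 2×1.8741×10^5 − 77800 = 2.9702×10^5 km.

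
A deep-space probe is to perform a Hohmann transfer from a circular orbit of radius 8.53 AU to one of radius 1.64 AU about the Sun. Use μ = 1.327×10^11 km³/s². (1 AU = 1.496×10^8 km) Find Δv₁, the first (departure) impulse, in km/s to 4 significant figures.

Δv₁ = 4.406 km/s

In km: r₁ = 8.53 × 1.496×10^8 = 1.276088×10^9 km; r₂ = 1.64 × 1.496×10^8 = 2.45344×10^8 km.
The Hohmann ellipse has a_t = (r₁ + r₂)/2 = 7.60716×10^8 km.
On the circular orbit at r = 1.276088×10^9 km, v_c = √(μ/r) = 10.1975 km/s.
Vis-viva on the transfer ellipse at r = 1.276088×10^9 km gives v_t = √[μ(2/r − 1/a_t)] = 5.79124 km/s.
Δv₁ = |v_t − v_c| = |5.79124 − 10.1975| = 4.406 km/s.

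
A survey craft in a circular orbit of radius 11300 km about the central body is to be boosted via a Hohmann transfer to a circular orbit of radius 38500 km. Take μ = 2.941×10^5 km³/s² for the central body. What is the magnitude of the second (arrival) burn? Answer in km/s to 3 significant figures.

Transfer-ellipse semi-major axis a_t = (r₁ + r₂)/2 = (11300 + 38500)/2 = 24900 km.
Circular speed at r = 38500 km: v_c = √(μ/r) = 2.764 km/s.
Vis-viva on the transfer ellipse at r = 38500 km gives v_t = √[μ(2/r − 1/a_t)] = 1.862 km/s.
Δv₂ = |v_t − v_c| = |1.862 − 2.764| = 0.9020 km/s.

Δv₂ = 0.902 km/s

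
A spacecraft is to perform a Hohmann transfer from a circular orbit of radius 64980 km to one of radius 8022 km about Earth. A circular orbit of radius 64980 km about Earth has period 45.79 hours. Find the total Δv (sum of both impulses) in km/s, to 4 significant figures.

From Kepler's third law T² = 4π²r³/μ at r = 64980 km, T = 45.79 hours = 45.79 × 3600 s = 1.64844×10^5 s: μ = 4π²r³/T² = 3.98614×10^5 km³/s².
The Hohmann ellipse has a_t = (r₁ + r₂)/2 = 36501 km.
At r₁ the circular-orbit speed is v₁ = √(μ/r₁) = 2.477 km/s.
Transfer-orbit speed at r₁ (vis-viva equation): v_a = √[μ(2/r₁ − 1/a_t)] = 1.161 km/s.
First burn Δv₁ = |v_a − v₁| = 1.316 km/s.
Circular speed at r₂: v₂ = √(μ/r₂) = 7.049 km/s.
Transfer-orbit speed at r₂: v_p = √[μ(2/r₂ − 1/a_t)] = 9.405 km/s.
Second burn Δv₂ = |v₂ − v_p| = 2.356 km/s.
Δv = Δv₁ + Δv₂ = 1.316 + 2.356 = 3.672 km/s.

Δv = 3.672 km/s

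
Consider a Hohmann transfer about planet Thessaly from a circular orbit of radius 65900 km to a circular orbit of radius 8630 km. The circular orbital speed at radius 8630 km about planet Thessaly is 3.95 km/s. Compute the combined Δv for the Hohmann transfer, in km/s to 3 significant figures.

Δv = 2.04 km/s

From the circular-orbit relation v² = μ/r at r = 8630 km: μ = v²r = (3.95)² × 8630 = 1.34650×10^5 km³/s².
Semi-major axis of the transfer orbit: a_t = (65900 + 8630)/2 = 37265 km.
At r₁ the circular-orbit speed is v₁ = √(μ/r₁) = 1.42942 km/s.
Transfer-orbit speed at r₁ (vis-viva): v_a = √[μ(2/r₁ − 1/a_t)] = 0.687883 km/s.
First burn Δv₁ = |v_a − v₁| = 0.74154 km/s.
At r₂, v₂ = √(μ/r₂) = 3.9500 km/s.
Transfer-orbit speed at r₂: v_p = √[μ(2/r₂ − 1/a_t)] = 5.2528 km/s.
Second burn Δv₂ = |v₂ − v_p| = 1.3028 km/s.
Δv = Δv₁ + Δv₂ = 0.74154 + 1.3028 = 2.044 km/s.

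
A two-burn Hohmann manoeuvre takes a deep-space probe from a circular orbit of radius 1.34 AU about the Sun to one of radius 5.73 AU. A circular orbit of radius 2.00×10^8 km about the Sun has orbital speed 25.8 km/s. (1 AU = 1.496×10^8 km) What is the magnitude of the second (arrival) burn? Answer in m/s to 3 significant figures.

Δv₂ = 4790 m/s

From the circular-orbit relation v² = μ/r at r = 2.00×10^8 km: μ = v²r = (25.8)² × 2.00×10^8 = 1.33128×10^11 km³/s².
In km: r₁ = 1.34 × 1.496×10^8 = 2.00464×10^8 km; r₂ = 5.73 × 1.496×10^8 = 8.57208×10^8 km.
The Hohmann ellipse has a_t = (r₁ + r₂)/2 = 5.28836×10^8 km.
On the circular orbit at r = 8.57208×10^8 km, v_c = √(μ/r) = 12.462 km/s.
Transfer-orbit speed at the same r (vis-viva, a = a_t): v_t = √[μ(2/r − 1/a_t)] = 7.6727 km/s.
Δv₂ = |v_t − v_c| = |7.6727 − 12.462| = 4.789 km/s.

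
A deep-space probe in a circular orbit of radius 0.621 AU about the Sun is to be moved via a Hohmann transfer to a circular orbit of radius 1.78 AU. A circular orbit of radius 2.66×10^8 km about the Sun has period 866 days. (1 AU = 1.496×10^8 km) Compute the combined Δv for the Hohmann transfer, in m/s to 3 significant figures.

From Kepler's third law T² = 4π²r³/μ at r = 2.66×10^8 km, T = 866 days = 866 × 86400 s = 7.48224×10^7 s: μ = 4π²r³/T² = 1.32722×10^11 km³/s².
In km: r₁ = 0.621 × 1.496×10^8 = 9.29016×10^7 km; r₂ = 1.78 × 1.496×10^8 = 2.66288×10^8 km.
Semi-major axis of the transfer orbit: a_t = (9.29016×10^7 + 2.66288×10^8)/2 = 1.795948×10^8 km.
At r₁ the circular-orbit speed is v₁ = √(μ/r₁) = 37.7972 km/s.
On the transfer ellipse at r₁, vis-viva gives v_p = √[μ(2/r₁ − 1/a_t)] = 46.0244 km/s.
First burn Δv₁ = |v_p − v₁| = 8.2272 km/s.
At r₂, v₂ = √(μ/r₂) = 22.3252 km/s.
Transfer-orbit speed at r₂: v_a = √[μ(2/r₂ − 1/a_t)] = 16.0568 km/s.
Second burn Δv₂ = |v₂ − v_a| = 6.2684 km/s.
Δv = Δv₁ + Δv₂ = 8.2272 + 6.2684 = 14.50 km/s.

Δv = 14500 m/s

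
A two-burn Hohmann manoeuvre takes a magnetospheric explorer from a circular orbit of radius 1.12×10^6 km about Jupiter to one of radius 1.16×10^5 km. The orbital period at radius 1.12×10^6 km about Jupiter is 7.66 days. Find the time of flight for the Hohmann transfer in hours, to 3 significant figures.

t = 37.7 hours

From Kepler's third law T² = 4π²r³/μ at r = 1.12×10^6 km, T = 7.66 days = 7.66 × 86400 s = 6.61824×10^5 s: μ = 4π²r³/T² = 1.26628×10^8 km³/s².
Transfer-ellipse semi-major axis a_t = (r₁ + r₂)/2 = (1.120×10^6 + 1.160×10^5)/2 = 6.180×10^5 km.
By Kepler's third law the transfer-orbit period is T = 2π√(a_t³/μ), so t = T/2 = 1.356×10^5 s.
Converting: 1.356×10^5 s ÷ 3600 s/hour = 37.7 hours.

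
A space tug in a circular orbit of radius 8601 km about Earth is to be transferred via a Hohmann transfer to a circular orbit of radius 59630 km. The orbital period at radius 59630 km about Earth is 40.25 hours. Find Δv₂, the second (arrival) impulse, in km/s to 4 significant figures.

Δv₂ = 1.287 km/s

From Kepler's third law T² = 4π²r³/μ at r = 59630 km, T = 40.25 hours = 40.25 × 3600 s = 1.449×10^5 s: μ = 4π²r³/T² = 3.98674×10^5 km³/s².
Transfer-ellipse semi-major axis a_t = (r₁ + r₂)/2 = (8601 + 59630)/2 = 34115.5 km.
Circular speed at r = 59630 km: v_c = √(μ/r) = 2.5857 km/s.
Transfer-orbit speed at the same r (vis-viva, a = a_t): v_t = √[μ(2/r − 1/a_t)] = 1.2983 km/s.
Δv₂ = |v_t − v_c| = |1.2983 − 2.5857| = 1.287 km/s.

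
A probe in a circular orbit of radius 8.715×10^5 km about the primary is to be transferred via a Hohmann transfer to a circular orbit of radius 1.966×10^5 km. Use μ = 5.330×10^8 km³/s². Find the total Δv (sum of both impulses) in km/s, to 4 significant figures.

Δv = 24.17 km/s

The Hohmann ellipse has a_t = (r₁ + r₂)/2 = 5.3405×10^5 km.
Circular speed at r₁: v₁ = √(μ/r₁) = √(5.330×10^8/8.715×10^5) = 24.7303 km/s.
On the transfer ellipse at r₁, v² = μ(2/r − 1/a) gives v_a = √[μ(2/r₁ − 1/a_t)] = 15.0048 km/s.
First burn Δv₁ = |v_a − v₁| = 9.7255 km/s.
Circular speed at r₂: v₂ = √(μ/r₂) = 52.068 km/s.
Transfer-orbit speed at r₂: v_p = √[μ(2/r₂ − 1/a_t)] = 66.514 km/s.
Second burn Δv₂ = |v₂ − v_p| = 14.446 km/s.
Total Δv = Δv₁ + Δv₂ = 24.17 km/s.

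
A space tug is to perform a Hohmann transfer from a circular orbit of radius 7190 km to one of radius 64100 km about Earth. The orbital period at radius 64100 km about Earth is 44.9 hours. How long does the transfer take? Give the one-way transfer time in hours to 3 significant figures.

t = 9.31 hours

From Kepler's third law T² = 4π²r³/μ at r = 64100 km, T = 44.9 hours = 44.9 × 3600 s = 1.6164×10^5 s: μ = 4π²r³/T² = 3.97957×10^5 km³/s².
Transfer-ellipse semi-major axis a_t = (r₁ + r₂)/2 = (7190 + 64100)/2 = 35645 km.
Half the transfer-orbit period gives t = π√(a_t³/μ) = 33510 s.
Converting: 33510 s ÷ 3600 s/hour = 9.31 hours.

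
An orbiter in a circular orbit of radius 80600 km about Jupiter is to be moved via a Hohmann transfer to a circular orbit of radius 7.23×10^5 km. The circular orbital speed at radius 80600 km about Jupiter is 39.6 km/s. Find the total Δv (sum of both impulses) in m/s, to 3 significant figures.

Δv = 20800 m/s

From the circular-orbit relation v² = μ/r at r = 80600 km: μ = v²r = (39.6)² × 80600 = 1.26394×10^8 km³/s².
Semi-major axis of the transfer orbit: a_t = (80600 + 7.230×10^5)/2 = 4.018×10^5 km.
At r₁ the circular-orbit speed is v₁ = √(μ/r₁) = 39.60 km/s.
Transfer-orbit speed at r₁ (vis-viva): v_p = √[μ(2/r₁ − 1/a_t)] = 53.12 km/s.
First burn Δv₁ = |v_p − v₁| = 13.52 km/s.
At r₂, v₂ = √(μ/r₂) = 13.222 km/s.
Transfer-orbit speed at r₂: v_a = √[μ(2/r₂ − 1/a_t)] = 5.9218 km/s.
Second burn Δv₂ = |v₂ − v_a| = 7.300 km/s.
Total Δv = Δv₁ + Δv₂ = 20.82 km/s.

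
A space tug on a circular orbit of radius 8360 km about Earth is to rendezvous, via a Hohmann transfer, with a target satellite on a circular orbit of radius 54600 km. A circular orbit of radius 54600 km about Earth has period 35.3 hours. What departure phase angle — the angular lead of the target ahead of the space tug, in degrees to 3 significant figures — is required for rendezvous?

φ = 101°

From Kepler's third law T² = 4π²r³/μ at r = 54600 km, T = 35.3 hours = 35.3 × 3600 s = 1.2708×10^5 s: μ = 4π²r³/T² = 3.97909×10^5 km³/s².
The Hohmann ellipse has a_t = (r₁ + r₂)/2 = 31480 km.
Transfer time t = π√(a_t³/μ) = 27817.00 s.
The target's mean motion on its circular orbit is ω₂ = √(μ/r₂³) = 4.944276×10^-5 rad/s.
Angle swept by the target during transfer: ω₂·t = 1.3753 rad = 78.80°.
Arrival is 180° from departure on the ellipse, so φ = 180° − 78.80° = 101°.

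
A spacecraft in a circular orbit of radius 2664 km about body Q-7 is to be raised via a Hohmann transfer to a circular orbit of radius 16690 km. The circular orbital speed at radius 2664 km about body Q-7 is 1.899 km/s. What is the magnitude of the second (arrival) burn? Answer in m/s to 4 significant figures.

From the circular-orbit relation v² = μ/r at r = 2664 km: μ = v²r = (1.899)² × 2664 = 9606.92 km³/s².
The Hohmann ellipse has a_t = (r₁ + r₂)/2 = 9677 km.
Circular speed at r = 16690 km: v_c = √(μ/r) = 0.7587 km/s.
Transfer-orbit speed at the same r (vis-viva, a = a_t): v_t = √[μ(2/r − 1/a_t)] = 0.3981 km/s.
Δv₂ = |v_t − v_c| = |0.3981 − 0.7587| = 0.3606 km/s.

Δv₂ = 360.6 m/s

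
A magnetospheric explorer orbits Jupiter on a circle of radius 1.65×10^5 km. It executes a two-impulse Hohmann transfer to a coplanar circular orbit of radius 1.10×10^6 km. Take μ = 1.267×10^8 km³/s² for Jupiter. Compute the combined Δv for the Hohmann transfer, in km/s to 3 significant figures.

Semi-major axis of the transfer orbit: a_t = (1.650×10^5 + 1.100×10^6)/2 = 6.325×10^5 km.
At r₁ the circular-orbit speed is v₁ = √(μ/r₁) = 27.711 km/s.
On the transfer ellipse at r₁, vis-viva gives v_p = √[μ(2/r₁ − 1/a_t)] = 36.544 km/s.
First burn Δv₁ = |v_p − v₁| = 8.833 km/s.
Circular speed at r₂: v₂ = √(μ/r₂) = 10.7323 km/s.
Transfer-orbit speed at r₂: v_a = √[μ(2/r₂ − 1/a_t)] = 5.48155 km/s.
Second burn Δv₂ = |v₂ − v_a| = 5.251 km/s.
Total Δv = Δv₁ + Δv₂ = 14.08 km/s.

Δv = 14.1 km/s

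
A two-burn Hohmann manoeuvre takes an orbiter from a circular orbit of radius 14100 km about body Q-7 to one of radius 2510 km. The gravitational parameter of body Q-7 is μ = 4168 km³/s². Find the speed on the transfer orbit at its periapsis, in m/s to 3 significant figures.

Semi-major axis of the transfer orbit: a_t = (14100 + 2510)/2 = 8305 km.
At periapsis, r = 2510 km.
From the vis-viva equation, v = √[μ(2/r − 1/a_t)] = 1.679 km/s.

v = 1680 m/s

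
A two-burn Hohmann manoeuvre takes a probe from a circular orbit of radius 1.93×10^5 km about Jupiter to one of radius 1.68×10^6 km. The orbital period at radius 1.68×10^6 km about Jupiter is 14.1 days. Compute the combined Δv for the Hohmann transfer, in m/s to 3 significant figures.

Δv = 13400 m/s

From Kepler's third law T² = 4π²r³/μ at r = 1.68×10^6 km, T = 14.1 days = 14.1 × 86400 s = 1.21824×10^6 s: μ = 4π²r³/T² = 1.26131×10^8 km³/s².
Transfer-ellipse semi-major axis a_t = (r₁ + r₂)/2 = (1.930×10^5 + 1.680×10^6)/2 = 9.365×10^5 km.
Circular speed at r₁: v₁ = √(μ/r₁) = √(1.26131×10^8/1.930×10^5) = 25.564 km/s.
On the transfer ellipse at r₁, vis-viva equation gives v_p = √[μ(2/r₁ − 1/a_t)] = 34.240 km/s.
First burn Δv₁ = |v_p − v₁| = 8.676 km/s.
Circular speed at r₂: v₂ = √(μ/r₂) = 8.665 km/s.
Transfer-orbit speed at r₂: v_a = √[μ(2/r₂ − 1/a_t)] = 3.934 km/s.
Second burn Δv₂ = |v₂ − v_a| = 4.731 km/s.
Total Δv = Δv₁ + Δv₂ = 13.41 km/s.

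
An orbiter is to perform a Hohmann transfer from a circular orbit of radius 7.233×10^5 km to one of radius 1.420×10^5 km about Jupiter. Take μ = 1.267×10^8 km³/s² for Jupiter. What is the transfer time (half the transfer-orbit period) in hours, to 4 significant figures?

t = 22.06 hours

The Hohmann ellipse has a_t = (r₁ + r₂)/2 = 4.3265×10^5 km.
Transfer time t = π√(a_t³/μ) = π√((4.3265×10^5)³ / 1.267×10^8) = 79430 s.
Converting: 79430 s ÷ 3600 s/hour = 22.06 hours.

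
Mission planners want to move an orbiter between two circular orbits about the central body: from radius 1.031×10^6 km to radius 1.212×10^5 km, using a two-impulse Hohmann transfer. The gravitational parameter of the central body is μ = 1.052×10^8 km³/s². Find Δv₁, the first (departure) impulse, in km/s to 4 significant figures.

Δv₁ = 5.468 km/s

Transfer-ellipse semi-major axis a_t = (r₁ + r₂)/2 = (1.031×10^6 + 1.212×10^5)/2 = 5.761×10^5 km.
On the circular orbit at r = 1.031×10^6 km, v_c = √(μ/r) = 10.101 km/s.
Transfer-orbit speed at the same r (vis-viva, a = a_t): v_t = √[μ(2/r − 1/a_t)] = 4.6332 km/s.
Δv₁ = |v_t − v_c| = |4.6332 − 10.101| = 5.468 km/s.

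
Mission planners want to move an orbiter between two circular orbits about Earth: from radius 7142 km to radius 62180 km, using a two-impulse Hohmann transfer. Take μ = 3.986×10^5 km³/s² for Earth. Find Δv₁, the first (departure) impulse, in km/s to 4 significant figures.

Δv₁ = 2.535 km/s

Semi-major axis of the transfer orbit: a_t = (7142 + 62180)/2 = 34661 km.
Circular speed at r = 7142 km: v_c = √(μ/r) = 7.4707 km/s.
Transfer-orbit speed at the same r (vis-viva, a = a_t): v_t = √[μ(2/r − 1/a_t)] = 10.006 km/s.
Δv₁ = |v_t − v_c| = |10.006 − 7.4707| = 2.535 km/s.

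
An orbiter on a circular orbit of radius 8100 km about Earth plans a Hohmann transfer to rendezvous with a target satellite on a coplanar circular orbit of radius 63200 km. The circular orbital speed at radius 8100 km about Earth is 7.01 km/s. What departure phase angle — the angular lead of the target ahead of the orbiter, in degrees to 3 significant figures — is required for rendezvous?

From the circular-orbit relation v² = μ/r at r = 8100 km: μ = v²r = (7.01)² × 8100 = 3.98035×10^5 km³/s².
The Hohmann ellipse has a_t = (r₁ + r₂)/2 = 35650 km.
Transfer time t = π√(a_t³/μ) = 33520 s.
The target's mean motion on its circular orbit is ω₂ = √(μ/r₂³) = 3.971×10^-5 rad/s.
Angle swept by the target during transfer: ω₂·t = 1.331 rad = 76.26°.
Arrival is 180° from departure on the ellipse, so φ = 180° − 76.26° = 104°.

φ = 104°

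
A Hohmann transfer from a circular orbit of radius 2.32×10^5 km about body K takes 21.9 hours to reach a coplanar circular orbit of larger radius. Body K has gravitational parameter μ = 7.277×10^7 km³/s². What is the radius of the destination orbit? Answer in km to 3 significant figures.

r₂ = 4.84×10^5 km

Transfer time t = 21.9 hours = 78840 s, and t = π√(a_t³/μ).
So a_t = (μ t²/π²)^(1/3) = (7.277×10^7 × (78840)² / π²)^(1/3) = 3.5786×10^5 km.
Since a_t = (r₁ + r₂)/2, r₂ = 2a_t − r₁ = 2×3.5786×10^5 − 2.320×10^5 = 4.8372×10^5 km.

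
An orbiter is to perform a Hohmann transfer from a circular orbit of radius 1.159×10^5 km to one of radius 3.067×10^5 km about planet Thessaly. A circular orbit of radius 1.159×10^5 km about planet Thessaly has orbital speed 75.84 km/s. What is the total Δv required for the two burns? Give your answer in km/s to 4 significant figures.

Δv = 27.62 km/s

From the circular-orbit relation v² = μ/r at r = 1.159×10^5 km: μ = v²r = (75.84)² × 1.159×10^5 = 6.66623×10^8 km³/s².
Semi-major axis of the transfer orbit: a_t = (1.159×10^5 + 3.067×10^5)/2 = 2.113×10^5 km.
At r₁ the circular-orbit speed is v₁ = √(μ/r₁) = 75.84 km/s.
On the transfer ellipse at r₁, v² = μ(2/r − 1/a) gives v_p = √[μ(2/r₁ − 1/a_t)] = 91.37 km/s.
First burn Δv₁ = |v_p − v₁| = 15.53 km/s.
Circular speed at r₂: v₂ = √(μ/r₂) = 46.62 km/s.
Transfer-orbit speed at r₂: v_a = √[μ(2/r₂ − 1/a_t)] = 34.53 km/s.
Second burn Δv₂ = |v₂ − v_a| = 12.09 km/s.
Total Δv = Δv₁ + Δv₂ = 27.62 km/s.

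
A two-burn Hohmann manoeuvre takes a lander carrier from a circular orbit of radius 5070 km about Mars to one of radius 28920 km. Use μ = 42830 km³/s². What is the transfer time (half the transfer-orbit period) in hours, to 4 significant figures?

Transfer-ellipse semi-major axis a_t = (r₁ + r₂)/2 = (5070 + 28920)/2 = 16995 km.
By Kepler's third law the transfer-orbit period is T = 2π√(a_t³/μ), so t = T/2 = 33630 s.
Converting: 33630 s ÷ 3600 s/hour = 9.342 hours.

t = 9.342 hours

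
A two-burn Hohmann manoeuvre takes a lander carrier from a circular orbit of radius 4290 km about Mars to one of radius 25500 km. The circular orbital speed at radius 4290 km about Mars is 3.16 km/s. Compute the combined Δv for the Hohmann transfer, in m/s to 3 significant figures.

Δv = 1580 m/s

From the circular-orbit relation v² = μ/r at r = 4290 km: μ = v²r = (3.16)² × 4290 = 42838.2 km³/s².
The Hohmann ellipse has a_t = (r₁ + r₂)/2 = 14895 km.
Circular speed at r₁: v₁ = √(μ/r₁) = √(42838.2/4290) = 3.1600 km/s.
On the transfer ellipse at r₁, v² = μ(2/r − 1/a) gives v_p = √[μ(2/r₁ − 1/a_t)] = 4.1346 km/s.
First burn Δv₁ = |v_p − v₁| = 0.9746 km/s.
At r₂, v₂ = √(μ/r₂) = 1.2961 km/s.
Transfer-orbit speed at r₂: v_a = √[μ(2/r₂ − 1/a_t)] = 0.69559 km/s.
Second burn Δv₂ = |v₂ − v_a| = 0.6005 km/s.
Δv = Δv₁ + Δv₂ = 0.9746 + 0.6005 = 1.575 km/s.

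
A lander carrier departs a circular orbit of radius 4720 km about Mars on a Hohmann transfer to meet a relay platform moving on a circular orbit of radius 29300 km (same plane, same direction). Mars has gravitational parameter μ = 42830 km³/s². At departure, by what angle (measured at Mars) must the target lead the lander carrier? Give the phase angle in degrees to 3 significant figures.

φ = 100°

The Hohmann ellipse has a_t = (r₁ + r₂)/2 = 17010 km.
The half-period of the transfer ellipse is t = π√(a_t³/μ) = 33680 s.
Target angular speed ω₂ = √(μ/r₂³) = 4.126×10^-5 rad/s.
Angle swept by the target during transfer: ω₂·t = 1.3896 rad = 79.62°.
The lander carrier traverses 180° on the transfer ellipse, so the target must lead by 180° − 79.62° = 100°.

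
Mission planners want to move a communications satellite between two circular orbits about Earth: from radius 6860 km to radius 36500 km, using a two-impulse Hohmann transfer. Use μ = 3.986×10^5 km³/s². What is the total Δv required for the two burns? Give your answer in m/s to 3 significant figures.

Semi-major axis of the transfer orbit: a_t = (6860 + 36500)/2 = 21680 km.
At r₁ the circular-orbit speed is v₁ = √(μ/r₁) = 7.623 km/s.
On the transfer ellipse at r₁, v² = μ(2/r − 1/a) gives v_p = √[μ(2/r₁ − 1/a_t)] = 9.891 km/s.
First burn Δv₁ = |v_p − v₁| = 2.268 km/s.
At r₂, v₂ = √(μ/r₂) = 3.305 km/s.
Transfer-orbit speed at r₂: v_a = √[μ(2/r₂ − 1/a_t)] = 1.859 km/s.
Second burn Δv₂ = |v₂ − v_a| = 1.446 km/s.
Total Δv = Δv₁ + Δv₂ = 3.714 km/s.

Δv = 3710 m/s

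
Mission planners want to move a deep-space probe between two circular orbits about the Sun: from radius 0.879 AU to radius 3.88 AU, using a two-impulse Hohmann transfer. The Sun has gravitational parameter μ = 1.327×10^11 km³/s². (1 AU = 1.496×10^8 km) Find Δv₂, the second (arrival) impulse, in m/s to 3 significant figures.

In km: r₁ = 0.879 × 1.496×10^8 = 1.314984×10^8 km; r₂ = 3.88 × 1.496×10^8 = 5.80448×10^8 km.
The Hohmann ellipse has a_t = (r₁ + r₂)/2 = 3.559732×10^8 km.
Circular speed at r = 5.80448×10^8 km: v_c = √(μ/r) = 15.12 km/s.
Transfer-orbit speed at the same r (vis-viva, a = a_t): v_t = √[μ(2/r − 1/a_t)] = 9.190 km/s.
Δv₂ = |v_t − v_c| = |9.190 − 15.12| = 5.930 km/s.

Δv₂ = 5930 m/s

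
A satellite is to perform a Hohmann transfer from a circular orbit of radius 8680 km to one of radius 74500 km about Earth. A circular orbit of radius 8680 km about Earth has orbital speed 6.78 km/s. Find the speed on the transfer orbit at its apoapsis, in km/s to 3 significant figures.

v = 1.06 km/s

From the circular-orbit relation v² = μ/r at r = 8680 km: μ = v²r = (6.78)² × 8680 = 3.99006×10^5 km³/s².
Semi-major axis of the transfer orbit: a_t = (8680 + 74500)/2 = 41590 km.
At apoapsis, r = 74500 km.
Applying v² = μ(2/r − 1/a_t): v = 1.057 km/s.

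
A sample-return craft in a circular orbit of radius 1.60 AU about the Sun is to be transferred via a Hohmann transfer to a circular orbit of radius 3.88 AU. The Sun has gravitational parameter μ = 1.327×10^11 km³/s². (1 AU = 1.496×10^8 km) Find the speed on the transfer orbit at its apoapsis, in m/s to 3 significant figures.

In km: r₁ = 1.60 × 1.496×10^8 = 2.3936×10^8 km; r₂ = 3.88 × 1.496×10^8 = 5.80448×10^8 km.
Semi-major axis of the transfer orbit: a_t = (2.3936×10^8 + 5.80448×10^8)/2 = 4.09904×10^8 km.
The apoapsis of the transfer ellipse is at r = 5.80448×10^8 km.
Vis-viva: v = √[μ(2/r − 1/a_t)] = √[1.327×10^11 × (2/5.80448×10^8 − 1/4.09904×10^8)] = 11.55 km/s.

v = 11600 m/s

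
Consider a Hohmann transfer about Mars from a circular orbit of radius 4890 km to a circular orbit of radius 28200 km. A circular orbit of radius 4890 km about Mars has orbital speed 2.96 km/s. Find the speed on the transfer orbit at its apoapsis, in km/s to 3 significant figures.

v = 0.670 km/s

From the circular-orbit relation v² = μ/r at r = 4890 km: μ = v²r = (2.96)² × 4890 = 42844.2 km³/s².
The Hohmann ellipse has a_t = (r₁ + r₂)/2 = 16545 km.
The apoapsis of the transfer ellipse is at r = 28200 km.
Vis-viva: v = √[μ(2/r − 1/a_t)] = √[42844.2 × (2/28200 − 1/16545)] = 0.6701 km/s.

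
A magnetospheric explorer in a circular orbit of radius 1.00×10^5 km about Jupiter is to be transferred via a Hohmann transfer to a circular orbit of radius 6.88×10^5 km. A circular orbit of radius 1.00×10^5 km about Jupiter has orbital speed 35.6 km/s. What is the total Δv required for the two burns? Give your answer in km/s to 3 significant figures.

Δv = 18.2 km/s

From the circular-orbit relation v² = μ/r at r = 1.00×10^5 km: μ = v²r = (35.6)² × 1.00×10^5 = 1.26736×10^8 km³/s².
The Hohmann ellipse has a_t = (r₁ + r₂)/2 = 3.940×10^5 km.
Circular speed at r₁: v₁ = √(μ/r₁) = √(1.26736×10^8/1.000×10^5) = 35.600 km/s.
Transfer-orbit speed at r₁ (v² = μ(2/r − 1/a)): v_p = √[μ(2/r₁ − 1/a_t)] = 47.043 km/s.
First burn Δv₁ = |v_p − v₁| = 11.443 km/s.
At r₂, v₂ = √(μ/r₂) = 13.5724 km/s.
Transfer-orbit speed at r₂: v_a = √[μ(2/r₂ − 1/a_t)] = 6.83766 km/s.
Second burn Δv₂ = |v₂ − v_a| = 6.7347 km/s.
Δv = Δv₁ + Δv₂ = 11.443 + 6.7347 = 18.18 km/s.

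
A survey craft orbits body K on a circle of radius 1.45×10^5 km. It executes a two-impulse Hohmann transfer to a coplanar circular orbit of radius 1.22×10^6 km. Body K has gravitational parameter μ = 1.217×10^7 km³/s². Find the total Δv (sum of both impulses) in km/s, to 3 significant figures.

The Hohmann ellipse has a_t = (r₁ + r₂)/2 = 6.825×10^5 km.
Circular speed at r₁: v₁ = √(μ/r₁) = √(1.217×10^7/1.450×10^5) = 9.16139 km/s.
On the transfer ellipse at r₁, vis-viva equation gives v_p = √[μ(2/r₁ − 1/a_t)] = 12.2487 km/s.
First burn Δv₁ = |v_p − v₁| = 3.087 km/s.
At r₂, v₂ = √(μ/r₂) = 3.1584 km/s.
Transfer-orbit speed at r₂: v_a = √[μ(2/r₂ − 1/a_t)] = 1.4558 km/s.
Second burn Δv₂ = |v₂ − v_a| = 1.703 km/s.
Total Δv = Δv₁ + Δv₂ = 4.790 km/s.

Δv = 4.79 km/s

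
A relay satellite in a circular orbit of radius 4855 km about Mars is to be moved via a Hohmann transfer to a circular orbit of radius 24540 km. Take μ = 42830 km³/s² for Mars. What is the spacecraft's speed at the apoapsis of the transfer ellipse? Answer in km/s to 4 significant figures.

v = 0.7593 km/s

Semi-major axis of the transfer orbit: a_t = (4855 + 24540)/2 = 14697.5 km.
The apoapsis of the transfer ellipse is at r = 24540 km.
From the vis-viva equation, v = √[μ(2/r − 1/a_t)] = 0.7593 km/s.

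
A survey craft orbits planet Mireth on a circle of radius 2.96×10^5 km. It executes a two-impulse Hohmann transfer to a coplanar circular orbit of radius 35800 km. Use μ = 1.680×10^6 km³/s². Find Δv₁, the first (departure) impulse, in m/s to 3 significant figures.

Δv₁ = 1280 m/s

Transfer-ellipse semi-major axis a_t = (r₁ + r₂)/2 = (2.960×10^5 + 35800)/2 = 1.659×10^5 km.
On the circular orbit at r = 2.960×10^5 km, v_c = √(μ/r) = 2.3824 km/s.
Transfer-orbit speed at the same r (vis-viva, a = a_t): v_t = √[μ(2/r − 1/a_t)] = 1.1067 km/s.
Δv₁ = |v_t − v_c| = |1.1067 − 2.3824| = 1.276 km/s.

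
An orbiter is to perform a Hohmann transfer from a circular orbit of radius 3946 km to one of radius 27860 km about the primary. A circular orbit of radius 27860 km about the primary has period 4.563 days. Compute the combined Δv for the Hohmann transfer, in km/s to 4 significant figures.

From Kepler's third law T² = 4π²r³/μ at r = 27860 km, T = 4.563 days = 4.563 × 86400 s = 3.942432×10^5 s: μ = 4π²r³/T² = 5492.56 km³/s².
Transfer-ellipse semi-major axis a_t = (r₁ + r₂)/2 = (3946 + 27860)/2 = 15903 km.
At r₁ the circular-orbit speed is v₁ = √(μ/r₁) = 1.1798 km/s.
On the transfer ellipse at r₁, vis-viva gives v_p = √[μ(2/r₁ − 1/a_t)] = 1.5616 km/s.
First burn Δv₁ = |v_p − v₁| = 0.3818 km/s.
Circular speed at r₂: v₂ = √(μ/r₂) = 0.4440 km/s.
Transfer-orbit speed at r₂: v_a = √[μ(2/r₂ − 1/a_t)] = 0.2212 km/s.
Second burn Δv₂ = |v₂ − v_a| = 0.2228 km/s.
Total Δv = Δv₁ + Δv₂ = 0.6046 km/s.

Δv = 0.6046 km/s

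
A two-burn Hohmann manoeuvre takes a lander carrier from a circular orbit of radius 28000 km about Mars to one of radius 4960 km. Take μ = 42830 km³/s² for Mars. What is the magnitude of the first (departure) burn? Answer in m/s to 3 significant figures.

Δv₁ = 558 m/s

The Hohmann ellipse has a_t = (r₁ + r₂)/2 = 16480 km.
Circular speed at r = 28000 km: v_c = √(μ/r) = 1.2368 km/s.
Vis-viva on the transfer ellipse at r = 28000 km gives v_t = √[μ(2/r − 1/a_t)] = 0.67851 km/s.
Δv₁ = |v_t − v_c| = |0.67851 − 1.2368| = 0.5583 km/s.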